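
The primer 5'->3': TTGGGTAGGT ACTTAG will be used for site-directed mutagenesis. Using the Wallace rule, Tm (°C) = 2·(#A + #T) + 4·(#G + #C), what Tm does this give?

Counting bases: G=6, T=6, A=3, C=1
AT pairs contribute 9, GC pairs contribute 7.
Tm = 2×9 + 4×7 = 46°C

46°C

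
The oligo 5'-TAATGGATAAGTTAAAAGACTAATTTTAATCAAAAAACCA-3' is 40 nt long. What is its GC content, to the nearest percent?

Counting bases: C=4, T=11, A=21, G=4
G+C = 4 + 4 = 8 out of 40 bases
%GC = 8/40 × 100 = 20% ≈ 20%

20%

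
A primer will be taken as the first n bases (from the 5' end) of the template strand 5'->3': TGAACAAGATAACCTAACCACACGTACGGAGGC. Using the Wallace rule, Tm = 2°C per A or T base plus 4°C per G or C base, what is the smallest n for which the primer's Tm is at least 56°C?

n = 21

First 20 bases: TGAACAAGATAACCTAACCA → Tm = 54°C (< 56°C)
First 21 bases: TGAACAAGATAACCTAACCAC → Tm = 58°C (≥ 56°C)
Each additional base adds 2°C (A/T) or 4°C (G/C), so Tm is non-decreasing in n; n = 21 is the first length to reach 56°C.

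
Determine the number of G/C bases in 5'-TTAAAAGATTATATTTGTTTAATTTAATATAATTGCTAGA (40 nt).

5

Scanning the sequence gives C=1, A=16, T=19, G=4.
G+C = 4 + 1 = 5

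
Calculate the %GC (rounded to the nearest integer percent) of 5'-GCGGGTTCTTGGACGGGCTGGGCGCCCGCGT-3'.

77%

Counting bases: T=6, C=9, A=1, G=15
G+C = 15 + 9 = 24 out of 31 bases
%GC = 24/31 × 100 = 77.42% ≈ 77%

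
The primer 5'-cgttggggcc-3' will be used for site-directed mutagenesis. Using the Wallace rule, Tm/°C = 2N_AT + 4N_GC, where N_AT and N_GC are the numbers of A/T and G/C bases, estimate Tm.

36°C

Base counts: C=3, G=5, A=0, T=2
AT pairs contribute 2, GC pairs contribute 8.
Tm = 4·8 + 2·2 = 32 + 4 = 36°C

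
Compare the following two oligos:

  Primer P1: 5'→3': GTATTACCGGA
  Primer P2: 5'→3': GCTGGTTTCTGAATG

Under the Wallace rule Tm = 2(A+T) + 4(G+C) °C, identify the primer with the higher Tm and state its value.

Primer P2, 44°C

Primer P1: A+T=6, G+C=5 → Tm = 2(6)+4(5) = 32°C
Primer P2: A+T=8, G+C=7 → Tm = 2(8)+4(7) = 44°C
32°C vs 44°C → primer P2 is higher.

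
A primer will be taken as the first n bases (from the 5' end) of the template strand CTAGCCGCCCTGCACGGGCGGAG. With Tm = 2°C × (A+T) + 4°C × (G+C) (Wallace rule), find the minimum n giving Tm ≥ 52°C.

n = 15

First 14 bases: CTAGCCGCCCTGCA → Tm = 48°C (< 52°C)
First 15 bases: CTAGCCGCCCTGCAC → Tm = 52°C (≥ 52°C)
Since every base adds ≥2°C, Tm only increases with n, so the threshold is first crossed at n = 15.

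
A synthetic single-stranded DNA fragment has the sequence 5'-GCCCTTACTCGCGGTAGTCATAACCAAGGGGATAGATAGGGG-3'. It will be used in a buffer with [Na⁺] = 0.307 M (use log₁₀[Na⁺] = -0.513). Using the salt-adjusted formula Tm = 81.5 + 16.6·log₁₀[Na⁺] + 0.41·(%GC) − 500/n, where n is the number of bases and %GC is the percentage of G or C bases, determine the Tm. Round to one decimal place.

83.5°C

Length n = 42. C=9, A=11, T=8, G=14
G+C = 23, so %GC = 23/42 × 100 = 54.762%
Salt term: 16.6 × (-0.513) = -8.516
GC term: 0.41 × 54.762 = 22.452; length term: −500/42 = −11.905
Tm = 81.5 + (-8.516) + 22.452 − 11.905 = 83.531 → 83.5°C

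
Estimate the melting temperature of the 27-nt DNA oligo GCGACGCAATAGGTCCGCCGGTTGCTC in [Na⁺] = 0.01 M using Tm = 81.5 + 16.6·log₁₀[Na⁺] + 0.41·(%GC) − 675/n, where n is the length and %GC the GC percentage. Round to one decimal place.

50.6°C

Length n = 27. Scanning the sequence gives A=4, T=5, C=9, G=9.
G+C = 18, so %GC = 18/27 × 100 = 66.667%
Salt term: 16.6 × (-2) = -33.2
GC term: 0.41 × 66.667 = 27.333; length term: −675/27 = −25
Tm = 81.5 + (-33.2) + 27.333 − 25 = 50.633 → 50.6°C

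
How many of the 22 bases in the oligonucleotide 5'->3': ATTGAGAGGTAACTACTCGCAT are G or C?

9

A=7, T=6, C=4, G=5
G+C = 5 + 4 = 9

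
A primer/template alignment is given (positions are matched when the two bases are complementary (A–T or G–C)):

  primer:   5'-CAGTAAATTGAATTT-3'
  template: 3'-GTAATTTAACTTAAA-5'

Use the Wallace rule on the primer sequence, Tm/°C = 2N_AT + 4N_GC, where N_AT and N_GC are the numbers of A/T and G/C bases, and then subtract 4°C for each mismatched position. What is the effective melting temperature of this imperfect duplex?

32°C

Primer base counts: A=6, T=6, G=2, C=1 → A+T=12, G+C=3
Perfect-match Tm = 2(12) + 4(3) = 24 + 12 = 36°C
Mismatches (positions where the bases are not complementary): 1 (at position 3)
Effective Tm = 36 − 1×4 = 36 − 4 = 32°C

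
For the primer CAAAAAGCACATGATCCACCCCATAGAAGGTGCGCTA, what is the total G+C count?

Base counts: T=5, A=14, C=11, G=7
G+C = 7 + 11 = 18

18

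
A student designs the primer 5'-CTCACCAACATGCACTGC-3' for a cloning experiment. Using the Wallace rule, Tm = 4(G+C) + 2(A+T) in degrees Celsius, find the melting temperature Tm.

Counting bases: A=5, C=8, G=2, T=3
A+T = 8, G+C = 10
Tm = 2(8) + 4(10) = 16 + 40 = 56°C

56°C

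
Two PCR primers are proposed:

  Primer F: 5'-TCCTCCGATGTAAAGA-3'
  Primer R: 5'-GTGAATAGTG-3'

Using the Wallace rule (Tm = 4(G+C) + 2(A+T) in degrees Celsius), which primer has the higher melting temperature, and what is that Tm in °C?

Primer F, 46°C

Primer F: A+T=9, G+C=7 → Tm = 2(9)+4(7) = 46°C
Primer R: A+T=6, G+C=4 → Tm = 2(6)+4(4) = 28°C
46°C vs 28°C → primer F is higher.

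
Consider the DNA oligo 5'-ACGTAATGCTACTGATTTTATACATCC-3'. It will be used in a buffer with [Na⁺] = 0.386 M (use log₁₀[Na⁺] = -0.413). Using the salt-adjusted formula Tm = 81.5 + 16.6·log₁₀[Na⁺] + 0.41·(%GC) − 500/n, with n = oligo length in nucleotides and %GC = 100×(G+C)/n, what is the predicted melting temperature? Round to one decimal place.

Length n = 27. Scanning the sequence gives T=10, A=8, C=6, G=3.
G+C = 9, so %GC = 9/27 × 100 = 33.333%
Salt term: 16.6 × (-0.413) = -6.856
GC term: 0.41 × 33.333 = 13.667; length term: −500/27 = −18.519
Tm = 81.5 + (-6.856) + 13.667 − 18.519 = 69.792 → 69.8°C

69.8°C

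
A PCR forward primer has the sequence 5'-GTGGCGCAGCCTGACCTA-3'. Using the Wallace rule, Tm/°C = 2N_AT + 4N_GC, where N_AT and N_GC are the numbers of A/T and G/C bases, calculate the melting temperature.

60°C

Base counts: T=3, A=3, C=6, G=6
AT pairs contribute 6, GC pairs contribute 12.
Tm = 2×6 + 4×12 = 60°C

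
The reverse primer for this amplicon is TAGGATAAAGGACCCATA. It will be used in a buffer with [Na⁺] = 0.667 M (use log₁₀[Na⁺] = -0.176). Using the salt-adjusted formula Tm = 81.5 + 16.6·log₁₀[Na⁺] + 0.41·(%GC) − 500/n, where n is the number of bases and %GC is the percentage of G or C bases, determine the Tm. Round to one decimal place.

66.7°C

Length n = 18. Base counts: T=3, C=3, A=8, G=4
G+C = 7, so %GC = 7/18 × 100 = 38.889%
Salt term: 16.6 × (-0.176) = -2.922
GC term: 0.41 × 38.889 = 15.944; length term: −500/18 = −27.778
Tm = 81.5 + (-2.922) + 15.944 − 27.778 = 66.744 → 66.7°C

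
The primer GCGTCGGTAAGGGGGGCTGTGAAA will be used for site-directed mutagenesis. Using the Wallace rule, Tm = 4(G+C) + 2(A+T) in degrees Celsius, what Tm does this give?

C=3, G=12, A=5, T=4
AT pairs contribute 9, GC pairs contribute 15.
Tm = 4·15 + 2·9 = 60 + 18 = 78°C

78°C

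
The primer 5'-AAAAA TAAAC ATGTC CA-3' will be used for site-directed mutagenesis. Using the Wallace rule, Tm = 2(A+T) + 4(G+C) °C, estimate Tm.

Base counts: A=10, G=1, T=3, C=3
AT pairs contribute 13, GC pairs contribute 4.
Tm = 2×13 + 4×4 = 42°C

42°C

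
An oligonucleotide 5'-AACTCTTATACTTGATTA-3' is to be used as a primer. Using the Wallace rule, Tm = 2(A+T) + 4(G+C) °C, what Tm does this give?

44°C

Counting bases: G=1, T=8, C=3, A=6
A+T = 14, G+C = 4
Tm = 2(14) + 4(4) = 28 + 16 = 44°C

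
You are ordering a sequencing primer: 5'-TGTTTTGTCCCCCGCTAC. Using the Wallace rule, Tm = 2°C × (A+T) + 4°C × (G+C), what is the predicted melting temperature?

Counting bases: G=3, C=7, A=1, T=7
So N_AT = 8 and N_GC = 10.
Tm = 2(8) + 4(10) = 16 + 40 = 56°C

56°C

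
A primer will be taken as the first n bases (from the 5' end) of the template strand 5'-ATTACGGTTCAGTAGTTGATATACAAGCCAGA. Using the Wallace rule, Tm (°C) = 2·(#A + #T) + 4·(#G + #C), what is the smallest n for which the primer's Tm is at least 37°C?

n = 14

First 13 bases: ATTACGGTTCAGT → Tm = 36°C (< 37°C)
First 14 bases: ATTACGGTTCAGTA → Tm = 38°C (≥ 37°C)
Each additional base adds 2°C (A/T) or 4°C (G/C), so Tm is non-decreasing in n; n = 14 is the first length to reach 37°C.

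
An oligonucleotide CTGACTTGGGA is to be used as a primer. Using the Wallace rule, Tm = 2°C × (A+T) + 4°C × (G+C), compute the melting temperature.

Counting bases: T=3, G=4, A=2, C=2
A+T = 5, G+C = 6
Tm = 2×5 + 4×6 = 34°C

34°C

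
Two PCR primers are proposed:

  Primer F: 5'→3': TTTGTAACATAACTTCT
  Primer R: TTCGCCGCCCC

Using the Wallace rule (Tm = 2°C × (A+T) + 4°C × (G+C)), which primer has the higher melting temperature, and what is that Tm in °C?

Primer F, 42°C

Primer F: A+T=13, G+C=4 → Tm = 2(13)+4(4) = 42°C
Primer R: A+T=2, G+C=9 → Tm = 2(2)+4(9) = 40°C
42°C vs 40°C → primer F is higher.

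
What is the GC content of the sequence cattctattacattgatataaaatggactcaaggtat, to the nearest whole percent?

Counting bases: C=5, T=13, G=5, A=14
G+C = 5 + 5 = 10 out of 37 bases
%GC = 10/37 × 100 = 27.03% ≈ 27%

27%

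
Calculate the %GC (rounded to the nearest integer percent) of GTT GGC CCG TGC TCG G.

Base counts: C=5, A=0, T=4, G=7
G+C = 7 + 5 = 12 out of 16 bases
%GC = 12/16 × 100 = 75% ≈ 75%

75%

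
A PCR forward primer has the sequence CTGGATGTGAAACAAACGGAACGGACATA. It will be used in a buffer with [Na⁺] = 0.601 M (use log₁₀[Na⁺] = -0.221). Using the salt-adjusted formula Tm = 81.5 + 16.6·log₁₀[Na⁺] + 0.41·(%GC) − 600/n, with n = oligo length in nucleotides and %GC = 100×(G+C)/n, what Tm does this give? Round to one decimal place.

75.5°C

Length n = 29. Scanning the sequence gives C=5, G=8, T=4, A=12.
G+C = 13, so %GC = 13/29 × 100 = 44.828%
Salt term: 16.6 × (-0.221) = -3.669
GC term: 0.41 × 44.828 = 18.379; length term: −600/29 = −20.69
Tm = 81.5 + (-3.669) + 18.379 − 20.69 = 75.52 → 75.5°C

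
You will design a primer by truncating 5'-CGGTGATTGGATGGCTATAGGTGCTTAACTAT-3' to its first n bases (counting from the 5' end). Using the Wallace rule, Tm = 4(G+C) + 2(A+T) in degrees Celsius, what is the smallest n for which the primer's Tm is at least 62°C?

n = 21

First 20 bases: CGGTGATTGGATGGCTATAG → Tm = 60°C (< 62°C)
First 21 bases: CGGTGATTGGATGGCTATAGG → Tm = 64°C (≥ 62°C)
Since every base adds ≥2°C, Tm only increases with n, so the threshold is first crossed at n = 21.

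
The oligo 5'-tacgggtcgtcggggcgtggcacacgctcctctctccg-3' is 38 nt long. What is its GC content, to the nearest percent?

Counting bases: T=8, G=13, C=14, A=3
G+C = 13 + 14 = 27 out of 38 bases
%GC = 27/38 × 100 = 71.05% ≈ 71%

71%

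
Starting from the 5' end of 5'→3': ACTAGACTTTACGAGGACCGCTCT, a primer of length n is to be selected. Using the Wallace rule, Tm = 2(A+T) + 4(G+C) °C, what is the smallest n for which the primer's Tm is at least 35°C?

n = 13

First 12 bases: ACTAGACTTTAC → Tm = 32°C (< 35°C)
First 13 bases: ACTAGACTTTACG → Tm = 36°C (≥ 35°C)
Each additional base adds 2°C (A/T) or 4°C (G/C), so Tm is non-decreasing in n; n = 13 is the first length to reach 35°C.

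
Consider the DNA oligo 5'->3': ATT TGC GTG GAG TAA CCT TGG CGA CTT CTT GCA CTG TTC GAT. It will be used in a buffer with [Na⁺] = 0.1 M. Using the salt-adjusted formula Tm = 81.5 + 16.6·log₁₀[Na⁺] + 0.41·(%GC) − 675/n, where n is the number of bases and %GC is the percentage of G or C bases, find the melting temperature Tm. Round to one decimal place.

68.4°C

Length n = 42. Base counts: A=7, T=15, G=11, C=9
G+C = 20, so %GC = 20/42 × 100 = 47.619%
Salt term: 16.6 × (-1) = -16.6
GC term: 0.41 × 47.619 = 19.524; length term: −675/42 = −16.071
Tm = 81.5 + (-16.6) + 19.524 − 16.071 = 68.353 → 68.4°C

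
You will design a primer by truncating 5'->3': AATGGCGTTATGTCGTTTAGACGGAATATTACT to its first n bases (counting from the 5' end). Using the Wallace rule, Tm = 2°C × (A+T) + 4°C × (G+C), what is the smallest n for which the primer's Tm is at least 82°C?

First 29 bases: AATGGCGTTATGTCGTTTAGACGGAATAT → Tm = 80°C (< 82°C)
First 30 bases: AATGGCGTTATGTCGTTTAGACGGAATATT → Tm = 82°C (≥ 82°C)
Each additional base adds 2°C (A/T) or 4°C (G/C), so Tm is non-decreasing in n; n = 30 is the first length to reach 82°C.

n = 30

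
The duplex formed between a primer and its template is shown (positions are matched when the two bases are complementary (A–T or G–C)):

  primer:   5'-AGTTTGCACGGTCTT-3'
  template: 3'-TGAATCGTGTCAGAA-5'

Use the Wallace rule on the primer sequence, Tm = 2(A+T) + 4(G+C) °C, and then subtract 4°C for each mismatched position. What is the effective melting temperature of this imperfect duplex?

Primer base counts: A=2, T=6, G=4, C=3 → A+T=8, G+C=7
Perfect-match Tm = 2(8) + 4(7) = 16 + 28 = 44°C
Mismatches (positions where the bases are not complementary): 3 (at positions 2, 5, 10)
Effective Tm = 44 − 3×4 = 44 − 12 = 32°C

32°C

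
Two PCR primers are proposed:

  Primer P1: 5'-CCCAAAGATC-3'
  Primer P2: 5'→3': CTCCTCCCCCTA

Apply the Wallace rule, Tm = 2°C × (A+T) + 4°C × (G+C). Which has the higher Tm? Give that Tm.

Primer P1: A+T=5, G+C=5 → Tm = 2(5)+4(5) = 30°C
Primer P2: A+T=4, G+C=8 → Tm = 2(4)+4(8) = 40°C
30°C vs 40°C → primer P2 is higher.

Primer P2, 40°C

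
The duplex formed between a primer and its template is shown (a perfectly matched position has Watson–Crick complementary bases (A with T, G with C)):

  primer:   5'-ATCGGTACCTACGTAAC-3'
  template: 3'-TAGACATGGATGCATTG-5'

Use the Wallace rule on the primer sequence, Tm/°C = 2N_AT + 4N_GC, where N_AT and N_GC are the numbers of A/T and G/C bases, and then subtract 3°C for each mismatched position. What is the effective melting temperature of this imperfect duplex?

47°C

Primer base counts: A=5, T=4, G=3, C=5 → A+T=9, G+C=8
Perfect-match Tm = 2(9) + 4(8) = 18 + 32 = 50°C
Mismatches (positions where the bases are not complementary): 1 (at position 4)
Effective Tm = 50 − 1×3 = 50 − 3 = 47°C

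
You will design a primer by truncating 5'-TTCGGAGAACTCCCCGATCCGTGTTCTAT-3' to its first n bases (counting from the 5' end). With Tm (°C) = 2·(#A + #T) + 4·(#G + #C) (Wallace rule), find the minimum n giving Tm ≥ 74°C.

First 22 bases: TTCGGAGAACTCCCCGATCCGT → Tm = 70°C (< 74°C)
First 23 bases: TTCGGAGAACTCCCCGATCCGTG → Tm = 74°C (≥ 74°C)
Each additional base adds 2°C (A/T) or 4°C (G/C), so Tm is non-decreasing in n; n = 23 is the first length to reach 74°C.

n = 23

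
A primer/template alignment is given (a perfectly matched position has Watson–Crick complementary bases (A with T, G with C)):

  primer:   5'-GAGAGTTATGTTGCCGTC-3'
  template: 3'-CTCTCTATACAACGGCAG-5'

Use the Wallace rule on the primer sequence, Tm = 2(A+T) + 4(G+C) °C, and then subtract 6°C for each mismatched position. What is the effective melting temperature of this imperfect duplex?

Primer base counts: A=3, T=6, G=6, C=3 → A+T=9, G+C=9
Perfect-match Tm = 2(9) + 4(9) = 18 + 36 = 54°C
Mismatches (positions where the bases are not complementary): 1 (at position 6)
Effective Tm = 54 − 1×6 = 54 − 6 = 48°C

48°C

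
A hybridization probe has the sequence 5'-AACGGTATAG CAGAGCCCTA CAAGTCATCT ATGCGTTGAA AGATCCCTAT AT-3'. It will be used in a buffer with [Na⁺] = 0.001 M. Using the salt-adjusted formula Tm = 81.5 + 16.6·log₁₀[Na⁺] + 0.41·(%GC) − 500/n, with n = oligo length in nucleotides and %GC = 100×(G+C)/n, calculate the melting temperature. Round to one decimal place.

39.4°C

Length n = 52. Base counts: T=13, A=17, C=12, G=10
G+C = 22, so %GC = 22/52 × 100 = 42.308%
Salt term: 16.6 × (-3) = -49.8
GC term: 0.41 × 42.308 = 17.346; length term: −500/52 = −9.615
Tm = 81.5 + (-49.8) + 17.346 − 9.615 = 39.431 → 39.4°C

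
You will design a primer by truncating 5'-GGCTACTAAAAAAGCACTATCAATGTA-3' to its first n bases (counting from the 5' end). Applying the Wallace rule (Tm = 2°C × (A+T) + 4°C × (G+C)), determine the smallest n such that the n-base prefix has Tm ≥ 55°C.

First 20 bases: GGCTACTAAAAAAGCACTAT → Tm = 54°C (< 55°C)
First 21 bases: GGCTACTAAAAAAGCACTATC → Tm = 58°C (≥ 55°C)
Since every base adds ≥2°C, Tm only increases with n, so the threshold is first crossed at n = 21.

n = 21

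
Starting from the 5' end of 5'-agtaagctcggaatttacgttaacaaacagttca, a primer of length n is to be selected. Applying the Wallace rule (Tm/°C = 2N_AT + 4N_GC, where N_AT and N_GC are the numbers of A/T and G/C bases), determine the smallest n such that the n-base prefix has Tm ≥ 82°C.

n = 30

First 29 bases: AGTAAGCTCGGAATTTACGTTAACAAACA → Tm = 78°C (< 82°C)
First 30 bases: AGTAAGCTCGGAATTTACGTTAACAAACAG → Tm = 82°C (≥ 82°C)
Each additional base adds 2°C (A/T) or 4°C (G/C), so Tm is non-decreasing in n; n = 30 is the first length to reach 82°C.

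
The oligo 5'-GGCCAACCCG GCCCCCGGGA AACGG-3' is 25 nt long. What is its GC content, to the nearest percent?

Counting bases: A=5, G=9, T=0, C=11
G+C = 9 + 11 = 20 out of 25 bases
%GC = 20/25 × 100 = 80% ≈ 80%

80%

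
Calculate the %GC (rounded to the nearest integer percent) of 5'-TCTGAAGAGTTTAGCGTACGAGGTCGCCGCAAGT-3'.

G=11, C=7, A=8, T=8
G+C = 11 + 7 = 18 out of 34 bases
%GC = 18/34 × 100 = 52.94% ≈ 53%

53%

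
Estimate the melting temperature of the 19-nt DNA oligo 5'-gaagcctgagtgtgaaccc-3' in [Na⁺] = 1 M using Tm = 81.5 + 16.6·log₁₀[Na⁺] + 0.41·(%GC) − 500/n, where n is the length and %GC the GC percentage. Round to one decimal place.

Length n = 19. Base counts: T=3, C=5, G=6, A=5
G+C = 11, so %GC = 11/19 × 100 = 57.895%
Salt term: 16.6 × (0) = 0
GC term: 0.41 × 57.895 = 23.737; length term: −500/19 = −26.316
Tm = 81.5 + (0) + 23.737 − 26.316 = 78.921 → 78.9°C

78.9°C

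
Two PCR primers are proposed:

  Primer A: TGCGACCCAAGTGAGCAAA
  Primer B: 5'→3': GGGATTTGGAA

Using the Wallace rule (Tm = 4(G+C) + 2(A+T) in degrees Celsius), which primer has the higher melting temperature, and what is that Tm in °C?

Primer A: A+T=9, G+C=10 → Tm = 2(9)+4(10) = 58°C
Primer B: A+T=6, G+C=5 → Tm = 2(6)+4(5) = 32°C
58°C vs 32°C → primer A is higher.

Primer A, 58°C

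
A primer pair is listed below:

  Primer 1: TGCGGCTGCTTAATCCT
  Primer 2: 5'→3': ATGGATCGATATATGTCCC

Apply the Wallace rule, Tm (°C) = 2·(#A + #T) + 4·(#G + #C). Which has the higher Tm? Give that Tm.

Primer 2, 54°C

Primer 1: A+T=8, G+C=9 → Tm = 2(8)+4(9) = 52°C
Primer 2: A+T=11, G+C=8 → Tm = 2(11)+4(8) = 54°C
52°C vs 54°C → primer 2 is higher.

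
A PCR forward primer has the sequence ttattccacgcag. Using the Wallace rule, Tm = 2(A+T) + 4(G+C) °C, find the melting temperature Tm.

38°C

Scanning the sequence gives A=3, G=2, C=4, T=4.
So N_AT = 7 and N_GC = 6.
Tm = 2(7) + 4(6) = 14 + 24 = 38°C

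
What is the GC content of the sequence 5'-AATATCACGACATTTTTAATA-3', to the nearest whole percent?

19%

Base counts: A=9, T=8, G=1, C=3
G+C = 1 + 3 = 4 out of 21 bases
%GC = 4/21 × 100 = 19.05% ≈ 19%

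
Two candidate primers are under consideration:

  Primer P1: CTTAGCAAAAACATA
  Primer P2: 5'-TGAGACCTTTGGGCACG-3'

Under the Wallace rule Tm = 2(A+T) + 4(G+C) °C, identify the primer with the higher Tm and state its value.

Primer P1: A+T=11, G+C=4 → Tm = 2(11)+4(4) = 38°C
Primer P2: A+T=7, G+C=10 → Tm = 2(7)+4(10) = 54°C
38°C vs 54°C → primer P2 is higher.

Primer P2, 54°C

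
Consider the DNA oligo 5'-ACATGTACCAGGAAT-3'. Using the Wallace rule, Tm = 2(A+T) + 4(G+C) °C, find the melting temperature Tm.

42°C

G=3, A=6, C=3, T=3
AT pairs contribute 9, GC pairs contribute 6.
Tm = 2(9) + 4(6) = 18 + 24 = 42°C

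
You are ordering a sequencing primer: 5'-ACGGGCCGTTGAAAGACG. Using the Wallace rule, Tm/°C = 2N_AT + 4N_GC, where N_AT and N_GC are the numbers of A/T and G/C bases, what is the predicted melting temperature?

Scanning the sequence gives G=7, C=4, A=5, T=2.
AT pairs contribute 7, GC pairs contribute 11.
Tm = 4·11 + 2·7 = 44 + 14 = 58°C

58°C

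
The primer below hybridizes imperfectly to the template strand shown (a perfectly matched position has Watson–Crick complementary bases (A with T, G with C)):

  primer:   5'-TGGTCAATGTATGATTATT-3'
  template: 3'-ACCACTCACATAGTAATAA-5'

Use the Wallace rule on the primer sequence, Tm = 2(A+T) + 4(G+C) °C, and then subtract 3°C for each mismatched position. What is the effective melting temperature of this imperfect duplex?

Primer base counts: A=5, T=9, G=4, C=1 → A+T=14, G+C=5
Perfect-match Tm = 2(14) + 4(5) = 28 + 20 = 48°C
Mismatches (positions where the bases are not complementary): 3 (at positions 5, 7, 13)
Effective Tm = 48 − 3×3 = 48 − 9 = 39°C

39°C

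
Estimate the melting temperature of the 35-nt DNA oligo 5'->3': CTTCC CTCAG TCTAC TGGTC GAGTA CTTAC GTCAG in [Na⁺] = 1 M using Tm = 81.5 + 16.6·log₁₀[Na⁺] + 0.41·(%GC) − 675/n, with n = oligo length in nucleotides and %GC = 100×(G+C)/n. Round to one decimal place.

83.3°C

Length n = 35. Base counts: C=11, G=7, T=11, A=6
G+C = 18, so %GC = 18/35 × 100 = 51.429%
Salt term: 16.6 × (0) = 0
GC term: 0.41 × 51.429 = 21.086; length term: −675/35 = −19.286
Tm = 81.5 + (0) + 21.086 − 19.286 = 83.3 → 83.3°C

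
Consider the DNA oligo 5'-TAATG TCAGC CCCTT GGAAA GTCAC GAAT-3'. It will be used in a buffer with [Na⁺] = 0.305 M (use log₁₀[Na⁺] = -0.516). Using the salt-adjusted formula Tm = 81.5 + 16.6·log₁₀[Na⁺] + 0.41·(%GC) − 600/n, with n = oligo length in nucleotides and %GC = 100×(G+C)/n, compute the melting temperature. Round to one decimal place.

70.6°C

Length n = 29. C=7, A=9, G=6, T=7
G+C = 13, so %GC = 13/29 × 100 = 44.828%
Salt term: 16.6 × (-0.516) = -8.566
GC term: 0.41 × 44.828 = 18.379; length term: −600/29 = −20.69
Tm = 81.5 + (-8.566) + 18.379 − 20.69 = 70.623 → 70.6°C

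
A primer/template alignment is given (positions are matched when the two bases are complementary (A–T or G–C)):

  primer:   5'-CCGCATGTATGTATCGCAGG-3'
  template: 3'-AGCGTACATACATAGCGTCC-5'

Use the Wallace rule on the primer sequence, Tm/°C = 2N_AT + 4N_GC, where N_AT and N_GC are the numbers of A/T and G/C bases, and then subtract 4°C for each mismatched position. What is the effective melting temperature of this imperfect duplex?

Primer base counts: A=4, T=5, G=6, C=5 → A+T=9, G+C=11
Perfect-match Tm = 2(9) + 4(11) = 18 + 44 = 62°C
Mismatches (positions where the bases are not complementary): 1 (at position 1)
Effective Tm = 62 − 1×4 = 62 − 4 = 58°C

58°C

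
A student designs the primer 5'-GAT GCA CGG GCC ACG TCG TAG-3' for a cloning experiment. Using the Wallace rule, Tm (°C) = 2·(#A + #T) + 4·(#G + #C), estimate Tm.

70°C

Counting bases: A=4, G=8, C=6, T=3
A+T = 7, G+C = 14
Tm = 2(7) + 4(14) = 14 + 56 = 70°C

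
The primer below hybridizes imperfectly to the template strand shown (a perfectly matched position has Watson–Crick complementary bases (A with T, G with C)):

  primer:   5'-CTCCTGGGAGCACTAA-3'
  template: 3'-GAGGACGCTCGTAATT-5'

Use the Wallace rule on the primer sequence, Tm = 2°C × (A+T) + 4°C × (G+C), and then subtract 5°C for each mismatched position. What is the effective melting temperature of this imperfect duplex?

40°C

Primer base counts: A=4, T=3, G=4, C=5 → A+T=7, G+C=9
Perfect-match Tm = 2(7) + 4(9) = 14 + 36 = 50°C
Mismatches (positions where the bases are not complementary): 2 (at positions 7, 13)
Effective Tm = 50 − 2×5 = 50 − 10 = 40°C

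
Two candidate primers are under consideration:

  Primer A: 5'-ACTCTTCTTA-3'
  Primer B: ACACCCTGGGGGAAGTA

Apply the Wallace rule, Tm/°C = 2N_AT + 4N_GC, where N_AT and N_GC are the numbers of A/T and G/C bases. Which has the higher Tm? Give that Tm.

Primer B, 54°C

Primer A: A+T=7, G+C=3 → Tm = 2(7)+4(3) = 26°C
Primer B: A+T=7, G+C=10 → Tm = 2(7)+4(10) = 54°C
26°C vs 54°C → primer B is higher.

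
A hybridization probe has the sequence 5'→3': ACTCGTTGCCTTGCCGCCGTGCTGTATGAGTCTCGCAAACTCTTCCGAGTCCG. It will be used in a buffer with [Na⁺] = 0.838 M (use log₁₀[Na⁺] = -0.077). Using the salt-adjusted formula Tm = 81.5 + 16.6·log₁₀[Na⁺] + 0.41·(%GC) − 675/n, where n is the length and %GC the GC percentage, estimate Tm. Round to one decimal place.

Length n = 53. Base counts: A=7, T=15, G=13, C=18
G+C = 31, so %GC = 31/53 × 100 = 58.491%
Salt term: 16.6 × (-0.077) = -1.278
GC term: 0.41 × 58.491 = 23.981; length term: −675/53 = −12.736
Tm = 81.5 + (-1.278) + 23.981 − 12.736 = 91.467 → 91.5°C

91.5°C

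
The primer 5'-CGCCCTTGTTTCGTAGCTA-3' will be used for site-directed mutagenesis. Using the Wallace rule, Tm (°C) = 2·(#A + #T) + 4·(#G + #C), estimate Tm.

C=6, G=4, A=2, T=7
So N_AT = 9 and N_GC = 10.
Tm = 4·10 + 2·9 = 40 + 18 = 58°C

58°C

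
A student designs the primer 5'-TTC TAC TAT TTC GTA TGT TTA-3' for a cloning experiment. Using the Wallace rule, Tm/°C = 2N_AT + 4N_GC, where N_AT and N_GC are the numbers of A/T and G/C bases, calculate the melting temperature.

52°C

Scanning the sequence gives A=4, C=3, G=2, T=12.
AT pairs contribute 16, GC pairs contribute 5.
Tm = 2(16) + 4(5) = 32 + 20 = 52°C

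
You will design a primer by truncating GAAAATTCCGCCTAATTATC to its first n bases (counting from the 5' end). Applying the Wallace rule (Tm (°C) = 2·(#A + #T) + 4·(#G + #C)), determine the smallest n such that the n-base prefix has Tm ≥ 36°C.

First 11 bases: GAAAATTCCGC → Tm = 32°C (< 36°C)
First 12 bases: GAAAATTCCGCC → Tm = 36°C (≥ 36°C)
Each additional base adds 2°C (A/T) or 4°C (G/C), so Tm is non-decreasing in n; n = 12 is the first length to reach 36°C.

n = 12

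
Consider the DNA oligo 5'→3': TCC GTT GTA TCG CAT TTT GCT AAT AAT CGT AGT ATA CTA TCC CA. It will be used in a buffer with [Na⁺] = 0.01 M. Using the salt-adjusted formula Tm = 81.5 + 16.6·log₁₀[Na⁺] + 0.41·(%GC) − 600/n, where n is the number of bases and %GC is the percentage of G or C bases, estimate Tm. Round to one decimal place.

Length n = 44. Counting bases: G=6, A=11, C=10, T=17
G+C = 16, so %GC = 16/44 × 100 = 36.364%
Salt term: 16.6 × (-2) = -33.2
GC term: 0.41 × 36.364 = 14.909; length term: −600/44 = −13.636
Tm = 81.5 + (-33.2) + 14.909 − 13.636 = 49.573 → 49.6°C

49.6°C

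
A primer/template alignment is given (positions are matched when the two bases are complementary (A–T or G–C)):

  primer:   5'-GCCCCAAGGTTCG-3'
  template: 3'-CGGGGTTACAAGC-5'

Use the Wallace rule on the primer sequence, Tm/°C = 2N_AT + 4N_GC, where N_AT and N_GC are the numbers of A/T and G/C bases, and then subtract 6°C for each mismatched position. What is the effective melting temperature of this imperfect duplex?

Primer base counts: A=2, T=2, G=4, C=5 → A+T=4, G+C=9
Perfect-match Tm = 2(4) + 4(9) = 8 + 36 = 44°C
Mismatches (positions where the bases are not complementary): 1 (at position 8)
Effective Tm = 44 − 1×6 = 44 − 6 = 38°C

38°C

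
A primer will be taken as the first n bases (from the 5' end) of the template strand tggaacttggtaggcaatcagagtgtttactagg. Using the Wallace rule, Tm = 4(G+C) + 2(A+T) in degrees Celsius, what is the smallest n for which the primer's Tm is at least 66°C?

n = 23

First 22 bases: TGGAACTTGGTAGGCAATCAGA → Tm = 64°C (< 66°C)
First 23 bases: TGGAACTTGGTAGGCAATCAGAG → Tm = 68°C (≥ 66°C)
Each additional base adds 2°C (A/T) or 4°C (G/C), so Tm is non-decreasing in n; n = 23 is the first length to reach 66°C.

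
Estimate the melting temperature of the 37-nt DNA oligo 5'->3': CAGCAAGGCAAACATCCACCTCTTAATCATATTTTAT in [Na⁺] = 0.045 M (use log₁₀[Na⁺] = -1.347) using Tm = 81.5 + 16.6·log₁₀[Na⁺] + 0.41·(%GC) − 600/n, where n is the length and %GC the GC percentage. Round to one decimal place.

Length n = 37. Scanning the sequence gives T=11, C=10, A=13, G=3.
G+C = 13, so %GC = 13/37 × 100 = 35.135%
Salt term: 16.6 × (-1.347) = -22.36
GC term: 0.41 × 35.135 = 14.405; length term: −600/37 = −16.216
Tm = 81.5 + (-22.36) + 14.405 − 16.216 = 57.329 → 57.3°C

57.3°C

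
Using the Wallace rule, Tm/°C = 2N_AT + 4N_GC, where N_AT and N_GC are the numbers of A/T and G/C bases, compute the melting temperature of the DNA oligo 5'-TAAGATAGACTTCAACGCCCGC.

Base counts: C=7, T=4, G=4, A=7
AT pairs contribute 11, GC pairs contribute 11.
Tm = 2(11) + 4(11) = 22 + 44 = 66°C

66°C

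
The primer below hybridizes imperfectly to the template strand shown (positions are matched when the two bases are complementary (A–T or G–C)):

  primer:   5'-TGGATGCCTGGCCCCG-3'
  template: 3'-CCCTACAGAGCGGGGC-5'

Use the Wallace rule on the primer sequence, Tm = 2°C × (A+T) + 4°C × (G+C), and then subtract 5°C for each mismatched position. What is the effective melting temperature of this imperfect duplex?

Primer base counts: A=1, T=3, G=6, C=6 → A+T=4, G+C=12
Perfect-match Tm = 2(4) + 4(12) = 8 + 48 = 56°C
Mismatches (positions where the bases are not complementary): 3 (at positions 1, 7, 10)
Effective Tm = 56 − 3×5 = 56 − 15 = 41°C

41°C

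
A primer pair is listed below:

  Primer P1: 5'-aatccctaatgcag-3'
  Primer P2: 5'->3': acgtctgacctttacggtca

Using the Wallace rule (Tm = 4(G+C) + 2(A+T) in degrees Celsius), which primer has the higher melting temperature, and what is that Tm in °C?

Primer P2, 60°C

Primer P1: A+T=8, G+C=6 → Tm = 2(8)+4(6) = 40°C
Primer P2: A+T=10, G+C=10 → Tm = 2(10)+4(10) = 60°C
40°C vs 60°C → primer P2 is higher.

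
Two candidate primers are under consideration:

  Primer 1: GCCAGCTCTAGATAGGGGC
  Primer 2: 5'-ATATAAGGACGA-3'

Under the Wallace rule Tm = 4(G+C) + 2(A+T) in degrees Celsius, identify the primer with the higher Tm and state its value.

Primer 1, 62°C

Primer 1: A+T=7, G+C=12 → Tm = 2(7)+4(12) = 62°C
Primer 2: A+T=8, G+C=4 → Tm = 2(8)+4(4) = 32°C
62°C vs 32°C → primer 1 is higher.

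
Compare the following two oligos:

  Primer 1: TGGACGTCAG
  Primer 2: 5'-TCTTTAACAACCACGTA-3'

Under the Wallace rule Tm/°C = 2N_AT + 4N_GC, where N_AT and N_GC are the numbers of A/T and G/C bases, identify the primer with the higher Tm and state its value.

Primer 1: A+T=4, G+C=6 → Tm = 2(4)+4(6) = 32°C
Primer 2: A+T=11, G+C=6 → Tm = 2(11)+4(6) = 46°C
32°C vs 46°C → primer 2 is higher.

Primer 2, 46°C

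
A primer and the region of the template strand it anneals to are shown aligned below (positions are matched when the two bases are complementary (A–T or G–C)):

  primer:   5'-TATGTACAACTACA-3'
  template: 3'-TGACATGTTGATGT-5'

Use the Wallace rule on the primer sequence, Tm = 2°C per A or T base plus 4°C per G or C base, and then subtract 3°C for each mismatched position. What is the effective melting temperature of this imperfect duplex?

Primer base counts: A=6, T=4, G=1, C=3 → A+T=10, G+C=4
Perfect-match Tm = 2(10) + 4(4) = 20 + 16 = 36°C
Mismatches (positions where the bases are not complementary): 2 (at positions 1, 2)
Effective Tm = 36 − 2×3 = 36 − 6 = 30°C

30°C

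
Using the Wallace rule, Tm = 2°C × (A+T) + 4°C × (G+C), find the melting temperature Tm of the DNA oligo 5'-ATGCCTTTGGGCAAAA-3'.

Scanning the sequence gives C=3, A=5, T=4, G=4.
AT pairs contribute 9, GC pairs contribute 7.
Tm = 2×9 + 4×7 = 46°C

46°C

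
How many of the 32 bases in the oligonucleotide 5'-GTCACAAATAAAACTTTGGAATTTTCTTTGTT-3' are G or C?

8

Base counts: G=4, A=10, C=4, T=14
Total G or C: 4 + 4 = 8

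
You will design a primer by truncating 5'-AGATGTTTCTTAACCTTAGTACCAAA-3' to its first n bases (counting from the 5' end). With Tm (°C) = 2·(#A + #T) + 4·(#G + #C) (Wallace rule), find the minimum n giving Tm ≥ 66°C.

First 24 bases: AGATGTTTCTTAACCTTAGTACCA → Tm = 64°C (< 66°C)
First 25 bases: AGATGTTTCTTAACCTTAGTACCAA → Tm = 66°C (≥ 66°C)
Since every base adds ≥2°C, Tm only increases with n, so the threshold is first crossed at n = 25.

n = 25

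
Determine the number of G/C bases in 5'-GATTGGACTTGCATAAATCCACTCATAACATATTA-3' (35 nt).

11

Base counts: C=7, A=13, T=11, G=4
Total G or C: 4 + 7 = 11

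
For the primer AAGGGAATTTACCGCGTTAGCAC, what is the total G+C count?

Scanning the sequence gives A=7, G=6, C=5, T=5.
Total G or C: 6 + 5 = 11

11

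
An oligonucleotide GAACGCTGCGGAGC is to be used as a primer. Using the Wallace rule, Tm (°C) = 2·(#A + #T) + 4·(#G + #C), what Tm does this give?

48°C

Scanning the sequence gives G=6, C=4, T=1, A=3.
AT pairs contribute 4, GC pairs contribute 10.
Tm = 4·10 + 2·4 = 40 + 8 = 48°C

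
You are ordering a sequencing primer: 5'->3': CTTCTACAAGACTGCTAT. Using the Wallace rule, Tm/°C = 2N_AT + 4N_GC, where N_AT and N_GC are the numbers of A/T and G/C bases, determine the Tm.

50°C

Scanning the sequence gives C=5, G=2, A=5, T=6.
AT pairs contribute 11, GC pairs contribute 7.
Tm = 2×11 + 4×7 = 50°C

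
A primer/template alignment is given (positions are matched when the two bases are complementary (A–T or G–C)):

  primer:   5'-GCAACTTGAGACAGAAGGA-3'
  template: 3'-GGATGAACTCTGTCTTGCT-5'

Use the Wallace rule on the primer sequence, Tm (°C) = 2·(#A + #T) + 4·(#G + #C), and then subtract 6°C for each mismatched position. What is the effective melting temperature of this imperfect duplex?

38°C

Primer base counts: A=8, T=2, G=6, C=3 → A+T=10, G+C=9
Perfect-match Tm = 2(10) + 4(9) = 20 + 36 = 56°C
Mismatches (positions where the bases are not complementary): 3 (at positions 1, 3, 17)
Effective Tm = 56 − 3×6 = 56 − 18 = 38°C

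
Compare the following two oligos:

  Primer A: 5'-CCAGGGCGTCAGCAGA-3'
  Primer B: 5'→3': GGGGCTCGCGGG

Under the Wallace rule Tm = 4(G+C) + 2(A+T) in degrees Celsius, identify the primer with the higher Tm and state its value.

Primer A: A+T=5, G+C=11 → Tm = 2(5)+4(11) = 54°C
Primer B: A+T=1, G+C=11 → Tm = 2(1)+4(11) = 46°C
54°C vs 46°C → primer A is higher.

Primer A, 54°C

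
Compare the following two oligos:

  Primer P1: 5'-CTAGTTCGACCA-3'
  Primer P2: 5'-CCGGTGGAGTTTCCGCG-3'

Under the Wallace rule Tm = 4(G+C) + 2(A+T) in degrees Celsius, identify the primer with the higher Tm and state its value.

Primer P1: A+T=6, G+C=6 → Tm = 2(6)+4(6) = 36°C
Primer P2: A+T=5, G+C=12 → Tm = 2(5)+4(12) = 58°C
36°C vs 58°C → primer P2 is higher.

Primer P2, 58°C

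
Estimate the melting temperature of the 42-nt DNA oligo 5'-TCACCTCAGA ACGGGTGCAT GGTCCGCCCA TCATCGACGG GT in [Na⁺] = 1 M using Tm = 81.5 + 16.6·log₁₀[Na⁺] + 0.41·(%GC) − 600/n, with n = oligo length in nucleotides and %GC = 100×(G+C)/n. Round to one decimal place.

92.6°C

Length n = 42. Scanning the sequence gives C=14, G=12, A=8, T=8.
G+C = 26, so %GC = 26/42 × 100 = 61.905%
Salt term: 16.6 × (0) = 0
GC term: 0.41 × 61.905 = 25.381; length term: −600/42 = −14.286
Tm = 81.5 + (0) + 25.381 − 14.286 = 92.595 → 92.6°C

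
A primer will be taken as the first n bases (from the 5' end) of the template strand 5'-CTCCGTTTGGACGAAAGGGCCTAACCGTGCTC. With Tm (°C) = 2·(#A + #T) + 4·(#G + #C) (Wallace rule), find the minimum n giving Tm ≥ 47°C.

First 15 bases: CTCCGTTTGGACGAA → Tm = 46°C (< 47°C)
First 16 bases: CTCCGTTTGGACGAAA → Tm = 48°C (≥ 47°C)
Each additional base adds 2°C (A/T) or 4°C (G/C), so Tm is non-decreasing in n; n = 16 is the first length to reach 47°C.

n = 16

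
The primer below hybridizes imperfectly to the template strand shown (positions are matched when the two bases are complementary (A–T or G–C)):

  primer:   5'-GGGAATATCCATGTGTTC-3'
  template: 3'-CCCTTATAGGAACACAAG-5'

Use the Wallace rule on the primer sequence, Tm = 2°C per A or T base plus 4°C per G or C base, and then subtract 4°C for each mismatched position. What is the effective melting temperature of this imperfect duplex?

Primer base counts: A=4, T=6, G=5, C=3 → A+T=10, G+C=8
Perfect-match Tm = 2(10) + 4(8) = 20 + 32 = 52°C
Mismatches (positions where the bases are not complementary): 1 (at position 11)
Effective Tm = 52 − 1×4 = 52 − 4 = 48°C

48°C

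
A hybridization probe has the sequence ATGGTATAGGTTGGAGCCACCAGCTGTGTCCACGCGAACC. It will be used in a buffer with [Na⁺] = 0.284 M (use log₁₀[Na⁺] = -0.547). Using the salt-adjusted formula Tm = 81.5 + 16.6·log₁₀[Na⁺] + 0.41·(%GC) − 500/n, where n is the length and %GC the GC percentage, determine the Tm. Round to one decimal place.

Length n = 40. T=8, C=11, A=9, G=12
G+C = 23, so %GC = 23/40 × 100 = 57.5%
Salt term: 16.6 × (-0.547) = -9.08
GC term: 0.41 × 57.5 = 23.575; length term: −500/40 = −12.5
Tm = 81.5 + (-9.08) + 23.575 − 12.5 = 83.495 → 83.5°C

83.5°C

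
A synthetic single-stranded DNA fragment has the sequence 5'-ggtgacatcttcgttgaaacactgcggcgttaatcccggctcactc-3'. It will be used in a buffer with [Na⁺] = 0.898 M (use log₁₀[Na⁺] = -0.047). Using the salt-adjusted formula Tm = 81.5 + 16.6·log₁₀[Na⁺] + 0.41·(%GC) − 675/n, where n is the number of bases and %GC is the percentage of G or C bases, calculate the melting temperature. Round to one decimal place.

Length n = 46. Counting bases: A=9, G=11, C=14, T=12
G+C = 25, so %GC = 25/46 × 100 = 54.348%
Salt term: 16.6 × (-0.047) = -0.78
GC term: 0.41 × 54.348 = 22.283; length term: −675/46 = −14.674
Tm = 81.5 + (-0.78) + 22.283 − 14.674 = 88.329 → 88.3°C

88.3°C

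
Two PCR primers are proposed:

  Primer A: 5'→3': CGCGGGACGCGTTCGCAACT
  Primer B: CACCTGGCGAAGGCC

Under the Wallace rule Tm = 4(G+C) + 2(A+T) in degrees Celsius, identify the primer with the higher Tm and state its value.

Primer A: A+T=6, G+C=14 → Tm = 2(6)+4(14) = 68°C
Primer B: A+T=4, G+C=11 → Tm = 2(4)+4(11) = 52°C
68°C vs 52°C → primer A is higher.

Primer A, 68°C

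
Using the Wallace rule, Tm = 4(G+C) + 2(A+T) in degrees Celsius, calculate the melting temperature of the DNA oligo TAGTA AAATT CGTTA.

Base counts: C=1, A=6, G=2, T=6
So N_AT = 12 and N_GC = 3.
Tm = 2×12 + 4×3 = 36°C

36°C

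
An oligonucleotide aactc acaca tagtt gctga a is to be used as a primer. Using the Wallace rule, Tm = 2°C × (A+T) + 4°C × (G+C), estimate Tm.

Base counts: C=5, A=8, G=3, T=5
A+T = 13, G+C = 8
Tm = 2(13) + 4(8) = 26 + 32 = 58°C

58°C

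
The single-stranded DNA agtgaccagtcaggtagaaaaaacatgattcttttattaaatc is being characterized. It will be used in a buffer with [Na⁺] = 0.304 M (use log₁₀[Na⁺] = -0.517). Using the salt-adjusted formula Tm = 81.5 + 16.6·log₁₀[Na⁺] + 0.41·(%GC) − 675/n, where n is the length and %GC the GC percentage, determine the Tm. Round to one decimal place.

69.6°C

Length n = 43. Scanning the sequence gives C=6, A=17, G=7, T=13.
G+C = 13, so %GC = 13/43 × 100 = 30.233%
Salt term: 16.6 × (-0.517) = -8.582
GC term: 0.41 × 30.233 = 12.396; length term: −675/43 = −15.698
Tm = 81.5 + (-8.582) + 12.396 − 15.698 = 69.616 → 69.6°C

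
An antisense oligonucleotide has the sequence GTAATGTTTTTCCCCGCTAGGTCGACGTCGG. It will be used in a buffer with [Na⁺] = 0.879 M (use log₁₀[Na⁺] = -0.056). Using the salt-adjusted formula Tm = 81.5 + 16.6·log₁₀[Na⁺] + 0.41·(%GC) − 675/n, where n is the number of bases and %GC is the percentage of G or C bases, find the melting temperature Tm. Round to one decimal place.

Length n = 31. Scanning the sequence gives G=9, T=10, A=4, C=8.
G+C = 17, so %GC = 17/31 × 100 = 54.839%
Salt term: 16.6 × (-0.056) = -0.93
GC term: 0.41 × 54.839 = 22.484; length term: −675/31 = −21.774
Tm = 81.5 + (-0.93) + 22.484 − 21.774 = 81.28 → 81.3°C

81.3°C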